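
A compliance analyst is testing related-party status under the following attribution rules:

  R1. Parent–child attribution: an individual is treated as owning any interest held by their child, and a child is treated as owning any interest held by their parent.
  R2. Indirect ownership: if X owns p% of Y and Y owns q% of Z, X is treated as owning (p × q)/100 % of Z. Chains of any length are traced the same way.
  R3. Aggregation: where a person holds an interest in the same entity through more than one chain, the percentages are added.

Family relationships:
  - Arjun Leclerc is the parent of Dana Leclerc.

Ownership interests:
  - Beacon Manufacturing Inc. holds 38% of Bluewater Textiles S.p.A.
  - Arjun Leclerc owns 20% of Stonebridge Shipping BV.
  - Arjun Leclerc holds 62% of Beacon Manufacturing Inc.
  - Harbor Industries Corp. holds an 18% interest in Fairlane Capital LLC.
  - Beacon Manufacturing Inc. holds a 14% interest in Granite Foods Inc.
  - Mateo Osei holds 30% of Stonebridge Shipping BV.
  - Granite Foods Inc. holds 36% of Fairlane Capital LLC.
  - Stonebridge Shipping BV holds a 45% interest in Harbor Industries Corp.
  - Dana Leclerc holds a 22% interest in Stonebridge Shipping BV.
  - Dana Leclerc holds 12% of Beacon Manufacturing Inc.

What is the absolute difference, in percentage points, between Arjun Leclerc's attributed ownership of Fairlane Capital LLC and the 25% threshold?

By parent–child attribution (R1), Arjun Leclerc is treated as also owning Dana Leclerc's interest in Beacon Manufacturing Inc, giving 62% + 12% = 74%.
By parent–child attribution (R1), Arjun Leclerc is treated as also owning Dana Leclerc's interest in Stonebridge Shipping BV, giving 20% + 22% = 42%.
Chain via Beacon Manufacturing Inc. → Granite Foods Inc. (R2): 74% × 14% × 36% = 3.7296% of Fairlane Capital LLC.
Chain via Stonebridge Shipping BV → Harbor Industries Corp. (R2): 42% × 45% × 18% = 3.402% of Fairlane Capital LLC.
Aggregating (R3): 3.7296% + 3.402% = 7.1316%.
7.1316% falls short of the 25% threshold by 17.8684 percentage points.

17.8684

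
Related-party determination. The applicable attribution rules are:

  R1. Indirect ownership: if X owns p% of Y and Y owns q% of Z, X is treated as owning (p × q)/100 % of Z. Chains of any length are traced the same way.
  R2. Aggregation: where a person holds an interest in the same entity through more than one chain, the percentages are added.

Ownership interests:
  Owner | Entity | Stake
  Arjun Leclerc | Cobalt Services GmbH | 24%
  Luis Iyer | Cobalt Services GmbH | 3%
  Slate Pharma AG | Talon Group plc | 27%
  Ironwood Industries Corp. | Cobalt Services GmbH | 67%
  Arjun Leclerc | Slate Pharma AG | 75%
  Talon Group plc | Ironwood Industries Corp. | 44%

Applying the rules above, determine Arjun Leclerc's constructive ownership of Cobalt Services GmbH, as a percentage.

Chain via Slate Pharma AG → Talon Group plc → Ironwood Industries Corp. (R1): 75% × 27% × 44% × 67% = 5.9697% of Cobalt Services GmbH.
Direct interest in Cobalt Services GmbH: 24%.
Aggregating (R2): 5.9697% + 24% = 29.9697%.

29.9697%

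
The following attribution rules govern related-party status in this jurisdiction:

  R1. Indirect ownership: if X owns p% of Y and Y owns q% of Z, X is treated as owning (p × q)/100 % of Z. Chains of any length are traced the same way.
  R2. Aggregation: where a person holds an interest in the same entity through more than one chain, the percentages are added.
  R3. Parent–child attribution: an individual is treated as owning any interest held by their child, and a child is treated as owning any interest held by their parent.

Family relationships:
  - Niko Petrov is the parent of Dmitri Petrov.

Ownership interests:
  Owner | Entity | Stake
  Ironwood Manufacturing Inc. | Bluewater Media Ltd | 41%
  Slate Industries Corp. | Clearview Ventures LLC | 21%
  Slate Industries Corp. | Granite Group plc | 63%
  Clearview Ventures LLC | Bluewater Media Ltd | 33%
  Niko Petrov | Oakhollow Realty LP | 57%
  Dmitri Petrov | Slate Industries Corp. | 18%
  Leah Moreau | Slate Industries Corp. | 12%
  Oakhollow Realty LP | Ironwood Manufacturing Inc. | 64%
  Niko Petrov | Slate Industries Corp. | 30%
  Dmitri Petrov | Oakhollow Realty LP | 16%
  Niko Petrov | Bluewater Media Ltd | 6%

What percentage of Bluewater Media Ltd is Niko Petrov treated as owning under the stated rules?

28.4816%

By parent–child attribution (R3), Niko Petrov is treated as also owning Dmitri Petrov's interest in Slate Industries Corp, giving 30% + 18% = 48%.
By parent–child attribution (R3), Niko Petrov is treated as also owning Dmitri Petrov's interest in Oakhollow Realty LP, giving 57% + 16% = 73%.
Chain via Slate Industries Corp. → Clearview Ventures LLC (R1): 48% × 21% × 33% = 3.3264% of Bluewater Media Ltd.
Chain via Oakhollow Realty LP → Ironwood Manufacturing Inc. (R1): 73% × 64% × 41% = 19.1552% of Bluewater Media Ltd.
Direct interest in Bluewater Media Ltd: 6%.
Aggregating (R2): 3.3264% + 19.1552% + 6% = 28.4816%.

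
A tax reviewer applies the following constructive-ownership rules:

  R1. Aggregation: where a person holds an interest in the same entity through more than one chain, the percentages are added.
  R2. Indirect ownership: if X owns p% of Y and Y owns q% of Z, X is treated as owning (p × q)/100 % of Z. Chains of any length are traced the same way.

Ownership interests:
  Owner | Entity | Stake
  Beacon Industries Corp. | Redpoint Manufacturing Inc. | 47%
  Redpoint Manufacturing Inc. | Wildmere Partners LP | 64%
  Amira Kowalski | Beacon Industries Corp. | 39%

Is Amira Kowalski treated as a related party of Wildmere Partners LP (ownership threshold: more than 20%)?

Chain via Beacon Industries Corp. → Redpoint Manufacturing Inc. (R2): 39% × 47% × 64% = 11.7312% of Wildmere Partners LP.
11.7312% does not exceed the 20% threshold, so Amira is not a related party to Wildmere Partners LP.

No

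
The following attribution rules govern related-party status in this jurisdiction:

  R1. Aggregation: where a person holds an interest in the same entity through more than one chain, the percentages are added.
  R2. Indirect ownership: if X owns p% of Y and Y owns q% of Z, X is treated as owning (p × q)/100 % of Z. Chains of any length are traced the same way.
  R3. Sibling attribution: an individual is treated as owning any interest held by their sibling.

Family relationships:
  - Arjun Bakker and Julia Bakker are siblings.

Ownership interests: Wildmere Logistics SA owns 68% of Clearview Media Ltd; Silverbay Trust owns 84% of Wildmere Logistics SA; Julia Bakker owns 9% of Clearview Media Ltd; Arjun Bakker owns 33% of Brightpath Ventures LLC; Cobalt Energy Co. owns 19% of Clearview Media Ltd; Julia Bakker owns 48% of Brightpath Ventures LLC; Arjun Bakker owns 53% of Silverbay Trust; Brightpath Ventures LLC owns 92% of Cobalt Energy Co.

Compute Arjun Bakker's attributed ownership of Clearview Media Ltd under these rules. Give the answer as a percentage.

By sibling attribution (R3), Arjun Bakker is treated as also owning Julia Bakker's interest in Brightpath Ventures LLC, giving 33% + 48% = 81%.
By sibling attribution (R3), Arjun Bakker is treated as owning Julia Bakker's 9% interest in Clearview Media Ltd.
Chain via Brightpath Ventures LLC → Cobalt Energy Co. (R2): 81% × 92% × 19% = 14.1588% of Clearview Media Ltd.
Chain via Silverbay Trust → Wildmere Logistics SA (R2): 53% × 84% × 68% = 30.2736% of Clearview Media Ltd.
Direct interest in Clearview Media Ltd: 9%.
Aggregating (R1): 14.1588% + 30.2736% + 9% = 53.4324%.

53.4324%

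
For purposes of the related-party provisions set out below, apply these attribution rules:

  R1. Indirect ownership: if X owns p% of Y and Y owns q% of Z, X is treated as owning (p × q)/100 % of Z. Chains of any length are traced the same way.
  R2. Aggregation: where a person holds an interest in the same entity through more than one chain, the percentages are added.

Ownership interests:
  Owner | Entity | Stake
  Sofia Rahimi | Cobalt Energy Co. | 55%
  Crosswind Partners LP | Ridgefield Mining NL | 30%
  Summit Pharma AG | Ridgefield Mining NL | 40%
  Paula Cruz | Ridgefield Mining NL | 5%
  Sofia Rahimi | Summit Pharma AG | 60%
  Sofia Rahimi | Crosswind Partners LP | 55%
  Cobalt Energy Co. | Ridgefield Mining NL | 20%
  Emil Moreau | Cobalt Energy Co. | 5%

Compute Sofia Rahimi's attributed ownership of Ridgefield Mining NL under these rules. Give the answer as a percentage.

Chain via Cobalt Energy Co. (R1): 55% × 20% = 11% of Ridgefield Mining NL.
Chain via Crosswind Partners LP (R1): 55% × 30% = 16.5% of Ridgefield Mining NL.
Chain via Summit Pharma AG (R1): 60% × 40% = 24% of Ridgefield Mining NL.
Aggregating (R2): 11% + 16.5% + 24% = 51.5%.

51.5%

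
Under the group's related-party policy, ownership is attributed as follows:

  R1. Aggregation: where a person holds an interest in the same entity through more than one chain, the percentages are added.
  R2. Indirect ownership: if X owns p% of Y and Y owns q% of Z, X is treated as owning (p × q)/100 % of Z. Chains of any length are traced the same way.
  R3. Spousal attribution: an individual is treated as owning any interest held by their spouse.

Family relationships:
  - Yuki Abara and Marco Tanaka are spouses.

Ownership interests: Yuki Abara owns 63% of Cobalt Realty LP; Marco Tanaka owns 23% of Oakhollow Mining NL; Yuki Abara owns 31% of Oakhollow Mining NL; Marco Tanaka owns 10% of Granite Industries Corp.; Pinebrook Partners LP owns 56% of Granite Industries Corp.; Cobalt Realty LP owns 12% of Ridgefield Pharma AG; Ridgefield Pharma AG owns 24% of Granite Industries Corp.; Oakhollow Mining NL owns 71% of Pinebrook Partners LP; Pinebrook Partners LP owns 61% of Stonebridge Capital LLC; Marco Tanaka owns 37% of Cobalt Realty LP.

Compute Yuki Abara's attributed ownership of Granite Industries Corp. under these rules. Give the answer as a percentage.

By spousal attribution (R3), Yuki Abara is treated as also owning Marco Tanaka's interest in Cobalt Realty LP, giving 63% + 37% = 100%.
By spousal attribution (R3), Yuki Abara is treated as also owning Marco Tanaka's interest in Oakhollow Mining NL, giving 31% + 23% = 54%.
By spousal attribution (R3), Yuki Abara is treated as owning Marco Tanaka's 10% interest in Granite Industries Corp.
Chain via Cobalt Realty LP → Ridgefield Pharma AG (R2): 100% × 12% × 24% = 2.88% of Granite Industries Corp.
Chain via Oakhollow Mining NL → Pinebrook Partners LP (R2): 54% × 71% × 56% = 21.4704% of Granite Industries Corp.
Direct interest in Granite Industries Corp: 10%.
Aggregating (R1): 2.88% + 21.4704% + 10% = 34.3504%.

34.3504%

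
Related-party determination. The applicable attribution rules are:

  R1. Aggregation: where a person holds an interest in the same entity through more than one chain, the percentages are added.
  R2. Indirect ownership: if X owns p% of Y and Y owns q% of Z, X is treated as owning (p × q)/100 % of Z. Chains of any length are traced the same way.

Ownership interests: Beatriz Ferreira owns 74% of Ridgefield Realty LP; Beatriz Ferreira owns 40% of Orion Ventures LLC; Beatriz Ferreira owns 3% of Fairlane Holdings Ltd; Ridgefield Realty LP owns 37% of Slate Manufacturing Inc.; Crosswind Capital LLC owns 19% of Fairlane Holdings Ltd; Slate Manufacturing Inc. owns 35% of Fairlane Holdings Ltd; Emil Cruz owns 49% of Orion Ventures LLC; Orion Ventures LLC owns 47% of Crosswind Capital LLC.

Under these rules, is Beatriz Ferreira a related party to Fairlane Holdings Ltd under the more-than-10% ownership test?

Chain via Orion Ventures LLC → Crosswind Capital LLC (R2): 40% × 47% × 19% = 3.572% of Fairlane Holdings Ltd.
Chain via Ridgefield Realty LP → Slate Manufacturing Inc. (R2): 74% × 37% × 35% = 9.583% of Fairlane Holdings Ltd.
Direct interest in Fairlane Holdings Ltd: 3%.
Aggregating (R1): 3.572% + 9.583% + 3% = 16.155%.
16.155% exceeds the 10% threshold, so Beatriz is a related party to Fairlane Holdings Ltd.

Yes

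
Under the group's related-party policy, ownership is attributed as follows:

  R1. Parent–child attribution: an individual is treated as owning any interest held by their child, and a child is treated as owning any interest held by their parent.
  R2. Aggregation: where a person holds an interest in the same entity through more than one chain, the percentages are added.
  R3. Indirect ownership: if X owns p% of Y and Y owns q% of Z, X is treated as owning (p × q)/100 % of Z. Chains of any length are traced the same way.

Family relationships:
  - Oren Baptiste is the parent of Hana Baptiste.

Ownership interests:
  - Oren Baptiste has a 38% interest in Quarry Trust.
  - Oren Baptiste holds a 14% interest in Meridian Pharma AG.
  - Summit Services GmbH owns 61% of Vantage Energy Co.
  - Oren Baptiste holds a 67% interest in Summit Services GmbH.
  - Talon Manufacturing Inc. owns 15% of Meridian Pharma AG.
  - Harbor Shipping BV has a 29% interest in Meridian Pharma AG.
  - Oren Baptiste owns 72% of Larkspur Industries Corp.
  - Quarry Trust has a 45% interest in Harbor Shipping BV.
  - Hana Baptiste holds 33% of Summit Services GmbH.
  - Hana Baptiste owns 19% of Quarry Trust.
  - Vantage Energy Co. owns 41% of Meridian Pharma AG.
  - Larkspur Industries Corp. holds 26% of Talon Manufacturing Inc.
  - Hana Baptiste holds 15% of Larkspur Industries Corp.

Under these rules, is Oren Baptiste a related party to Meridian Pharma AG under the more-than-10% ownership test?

Yes

By parent–child attribution (R1), Oren Baptiste is treated as also owning Hana Baptiste's interest in Summit Services GmbH, giving 67% + 33% = 100%.
By parent–child attribution (R1), Oren Baptiste is treated as also owning Hana Baptiste's interest in Quarry Trust, giving 38% + 19% = 57%.
By parent–child attribution (R1), Oren Baptiste is treated as also owning Hana Baptiste's interest in Larkspur Industries Corp, giving 72% + 15% = 87%.
Chain via Summit Services GmbH → Vantage Energy Co. (R3): 100% × 61% × 41% = 25.01% of Meridian Pharma AG.
Chain via Quarry Trust → Harbor Shipping BV (R3): 57% × 45% × 29% = 7.4385% of Meridian Pharma AG.
Chain via Larkspur Industries Corp. → Talon Manufacturing Inc. (R3): 87% × 26% × 15% = 3.393% of Meridian Pharma AG.
Direct interest in Meridian Pharma AG: 14%.
Aggregating (R2): 25.01% + 7.4385% + 3.393% + 14% = 49.8415%.
49.8415% exceeds the 10% threshold, so Oren is a related party to Meridian Pharma AG.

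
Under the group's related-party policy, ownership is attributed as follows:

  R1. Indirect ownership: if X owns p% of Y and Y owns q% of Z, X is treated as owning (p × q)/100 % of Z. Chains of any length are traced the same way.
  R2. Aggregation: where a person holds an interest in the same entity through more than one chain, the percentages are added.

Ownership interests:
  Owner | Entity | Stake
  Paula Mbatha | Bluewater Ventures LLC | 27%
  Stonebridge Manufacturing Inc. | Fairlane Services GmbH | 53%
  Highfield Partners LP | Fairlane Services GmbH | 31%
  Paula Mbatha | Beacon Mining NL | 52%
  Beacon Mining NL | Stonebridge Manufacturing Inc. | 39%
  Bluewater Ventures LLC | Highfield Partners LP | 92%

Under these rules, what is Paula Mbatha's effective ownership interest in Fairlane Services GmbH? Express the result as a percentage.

18.4488%

Chain via Beacon Mining NL → Stonebridge Manufacturing Inc. (R1): 52% × 39% × 53% = 10.7484% of Fairlane Services GmbH.
Chain via Bluewater Ventures LLC → Highfield Partners LP (R1): 27% × 92% × 31% = 7.7004% of Fairlane Services GmbH.
Aggregating (R2): 10.7484% + 7.7004% = 18.4488%.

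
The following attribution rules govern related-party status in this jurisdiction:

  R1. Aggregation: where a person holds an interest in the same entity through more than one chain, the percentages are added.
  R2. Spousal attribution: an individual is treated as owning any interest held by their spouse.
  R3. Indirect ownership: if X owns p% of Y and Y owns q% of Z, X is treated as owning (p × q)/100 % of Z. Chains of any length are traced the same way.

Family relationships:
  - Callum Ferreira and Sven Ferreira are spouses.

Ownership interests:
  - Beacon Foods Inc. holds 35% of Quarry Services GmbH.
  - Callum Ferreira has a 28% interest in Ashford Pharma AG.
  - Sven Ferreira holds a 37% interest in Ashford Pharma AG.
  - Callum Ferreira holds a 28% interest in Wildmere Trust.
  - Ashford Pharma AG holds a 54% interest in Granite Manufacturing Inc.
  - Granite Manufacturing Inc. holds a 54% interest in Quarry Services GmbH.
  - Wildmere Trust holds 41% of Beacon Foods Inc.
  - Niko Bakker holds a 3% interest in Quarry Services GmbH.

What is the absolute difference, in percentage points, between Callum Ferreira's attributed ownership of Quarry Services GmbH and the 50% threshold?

27.028

By spousal attribution (R2), Callum Ferreira is treated as also owning Sven Ferreira's interest in Ashford Pharma AG, giving 28% + 37% = 65%.
Chain via Ashford Pharma AG → Granite Manufacturing Inc. (R3): 65% × 54% × 54% = 18.954% of Quarry Services GmbH.
Chain via Wildmere Trust → Beacon Foods Inc. (R3): 28% × 41% × 35% = 4.018% of Quarry Services GmbH.
Aggregating (R1): 18.954% + 4.018% = 22.972%.
22.972% falls short of the 50% threshold by 27.028 percentage points.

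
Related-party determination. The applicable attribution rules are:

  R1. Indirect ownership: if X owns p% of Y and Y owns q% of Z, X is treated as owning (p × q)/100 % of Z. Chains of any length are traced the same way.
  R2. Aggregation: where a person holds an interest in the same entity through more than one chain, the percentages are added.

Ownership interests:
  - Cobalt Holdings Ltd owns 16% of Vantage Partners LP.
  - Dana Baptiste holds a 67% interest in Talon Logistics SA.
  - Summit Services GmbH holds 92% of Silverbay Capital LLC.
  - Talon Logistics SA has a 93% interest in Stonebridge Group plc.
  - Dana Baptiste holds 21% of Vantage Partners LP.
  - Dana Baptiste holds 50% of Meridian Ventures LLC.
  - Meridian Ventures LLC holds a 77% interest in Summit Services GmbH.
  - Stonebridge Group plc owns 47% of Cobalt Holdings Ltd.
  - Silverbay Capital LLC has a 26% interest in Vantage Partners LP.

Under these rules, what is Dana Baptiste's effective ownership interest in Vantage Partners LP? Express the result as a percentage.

Chain via Meridian Ventures LLC → Summit Services GmbH → Silverbay Capital LLC (R1): 50% × 77% × 92% × 26% = 9.2092% of Vantage Partners LP.
Chain via Talon Logistics SA → Stonebridge Group plc → Cobalt Holdings Ltd (R1): 67% × 93% × 47% × 16% = 4.685712% of Vantage Partners LP.
Direct interest in Vantage Partners LP: 21%.
Aggregating (R2): 9.2092% + 4.685712% + 21% = 34.894912%.

34.894912%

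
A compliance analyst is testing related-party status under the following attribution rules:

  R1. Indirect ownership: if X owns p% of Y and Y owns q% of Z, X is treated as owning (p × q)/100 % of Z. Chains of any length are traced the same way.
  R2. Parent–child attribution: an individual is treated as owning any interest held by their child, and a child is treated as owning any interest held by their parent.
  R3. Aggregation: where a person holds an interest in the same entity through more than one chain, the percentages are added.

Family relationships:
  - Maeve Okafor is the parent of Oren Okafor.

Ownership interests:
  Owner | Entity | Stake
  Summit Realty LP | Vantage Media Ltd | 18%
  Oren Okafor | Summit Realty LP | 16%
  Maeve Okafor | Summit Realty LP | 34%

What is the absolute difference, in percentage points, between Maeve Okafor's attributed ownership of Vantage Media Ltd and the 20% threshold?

11

By parent–child attribution (R2), Maeve Okafor is treated as also owning Oren Okafor's interest in Summit Realty LP, giving 34% + 16% = 50%.
Chain via Summit Realty LP (R1): 50% × 18% = 9% of Vantage Media Ltd.
9% falls short of the 20% threshold by 11 percentage points.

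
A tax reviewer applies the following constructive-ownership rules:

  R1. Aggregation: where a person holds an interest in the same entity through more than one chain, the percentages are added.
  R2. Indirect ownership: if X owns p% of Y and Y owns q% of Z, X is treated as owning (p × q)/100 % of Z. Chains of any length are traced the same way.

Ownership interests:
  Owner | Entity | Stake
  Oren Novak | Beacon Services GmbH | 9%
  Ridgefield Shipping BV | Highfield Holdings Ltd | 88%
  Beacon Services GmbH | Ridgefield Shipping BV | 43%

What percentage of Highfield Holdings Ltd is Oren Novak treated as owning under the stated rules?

3.4056%

Chain via Beacon Services GmbH → Ridgefield Shipping BV (R2): 9% × 43% × 88% = 3.4056% of Highfield Holdings Ltd.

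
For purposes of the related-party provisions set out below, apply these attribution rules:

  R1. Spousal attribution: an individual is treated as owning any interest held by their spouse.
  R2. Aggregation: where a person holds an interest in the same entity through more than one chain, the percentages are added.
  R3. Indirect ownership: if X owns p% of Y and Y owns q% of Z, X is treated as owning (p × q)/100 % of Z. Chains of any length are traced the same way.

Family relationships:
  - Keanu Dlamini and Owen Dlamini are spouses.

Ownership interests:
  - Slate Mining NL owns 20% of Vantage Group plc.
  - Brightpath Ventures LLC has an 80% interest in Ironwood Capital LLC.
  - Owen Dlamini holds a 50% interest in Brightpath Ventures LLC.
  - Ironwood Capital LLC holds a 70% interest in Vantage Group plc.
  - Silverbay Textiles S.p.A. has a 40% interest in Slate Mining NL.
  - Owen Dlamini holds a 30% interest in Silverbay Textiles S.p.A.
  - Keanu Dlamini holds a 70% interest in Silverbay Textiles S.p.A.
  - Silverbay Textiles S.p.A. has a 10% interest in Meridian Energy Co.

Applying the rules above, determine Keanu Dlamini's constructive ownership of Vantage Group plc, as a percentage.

36%

By spousal attribution (R1), Keanu Dlamini is treated as also owning Owen Dlamini's interest in Silverbay Textiles S.p.A, giving 70% + 30% = 100%.
By spousal attribution (R1), Keanu Dlamini is treated as owning Owen Dlamini's 50% interest in Brightpath Ventures LLC.
Chain via Silverbay Textiles S.p.A. → Slate Mining NL (R3): 100% × 40% × 20% = 8% of Vantage Group plc.
Chain via Brightpath Ventures LLC → Ironwood Capital LLC (R3): 50% × 80% × 70% = 28% of Vantage Group plc.
Aggregating (R2): 8% + 28% = 36%.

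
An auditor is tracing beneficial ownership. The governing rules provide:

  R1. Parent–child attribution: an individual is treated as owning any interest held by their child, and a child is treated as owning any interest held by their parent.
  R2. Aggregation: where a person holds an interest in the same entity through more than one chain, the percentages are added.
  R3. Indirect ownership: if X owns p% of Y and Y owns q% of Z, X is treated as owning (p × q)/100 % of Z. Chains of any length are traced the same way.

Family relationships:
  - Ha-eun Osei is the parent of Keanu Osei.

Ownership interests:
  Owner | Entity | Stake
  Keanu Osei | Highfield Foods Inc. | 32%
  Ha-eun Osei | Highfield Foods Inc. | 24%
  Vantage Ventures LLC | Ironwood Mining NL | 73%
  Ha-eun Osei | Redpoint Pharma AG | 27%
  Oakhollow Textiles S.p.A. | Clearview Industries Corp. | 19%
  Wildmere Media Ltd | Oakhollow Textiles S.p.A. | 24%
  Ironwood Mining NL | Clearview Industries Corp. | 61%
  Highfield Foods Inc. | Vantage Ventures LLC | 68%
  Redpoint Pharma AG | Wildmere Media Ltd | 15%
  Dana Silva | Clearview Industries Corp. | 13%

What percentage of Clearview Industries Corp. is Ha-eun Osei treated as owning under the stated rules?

17.141704%

By parent–child attribution (R1), Ha-eun Osei is treated as also owning Keanu Osei's interest in Highfield Foods Inc, giving 24% + 32% = 56%.
Chain via Highfield Foods Inc. → Vantage Ventures LLC → Ironwood Mining NL (R3): 56% × 68% × 73% × 61% = 16.957024% of Clearview Industries Corp.
Chain via Redpoint Pharma AG → Wildmere Media Ltd → Oakhollow Textiles S.p.A. (R3): 27% × 15% × 24% × 19% = 0.18468% of Clearview Industries Corp.
Aggregating (R2): 16.957024% + 0.18468% = 17.141704%.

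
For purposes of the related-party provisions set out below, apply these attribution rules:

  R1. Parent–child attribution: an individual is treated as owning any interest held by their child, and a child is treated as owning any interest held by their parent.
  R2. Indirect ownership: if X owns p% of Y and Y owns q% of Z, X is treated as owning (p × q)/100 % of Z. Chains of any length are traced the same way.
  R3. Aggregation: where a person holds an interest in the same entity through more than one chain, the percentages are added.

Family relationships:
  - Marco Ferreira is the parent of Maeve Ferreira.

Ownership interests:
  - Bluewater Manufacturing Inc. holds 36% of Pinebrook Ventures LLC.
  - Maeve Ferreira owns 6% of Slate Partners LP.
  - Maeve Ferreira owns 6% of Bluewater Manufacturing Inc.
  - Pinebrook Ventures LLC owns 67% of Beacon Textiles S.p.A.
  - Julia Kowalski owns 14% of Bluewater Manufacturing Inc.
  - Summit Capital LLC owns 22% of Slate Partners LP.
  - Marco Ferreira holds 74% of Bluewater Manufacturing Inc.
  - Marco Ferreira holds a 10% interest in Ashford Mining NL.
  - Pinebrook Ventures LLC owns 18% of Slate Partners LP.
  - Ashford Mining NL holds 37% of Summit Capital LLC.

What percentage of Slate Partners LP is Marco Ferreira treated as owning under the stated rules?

By parent–child attribution (R1), Marco Ferreira is treated as also owning Maeve Ferreira's interest in Bluewater Manufacturing Inc, giving 74% + 6% = 80%.
By parent–child attribution (R1), Marco Ferreira is treated as owning Maeve Ferreira's 6% interest in Slate Partners LP.
Chain via Ashford Mining NL → Summit Capital LLC (R2): 10% × 37% × 22% = 0.814% of Slate Partners LP.
Chain via Bluewater Manufacturing Inc. → Pinebrook Ventures LLC (R2): 80% × 36% × 18% = 5.184% of Slate Partners LP.
Direct interest in Slate Partners LP: 6%.
Aggregating (R3): 0.814% + 5.184% + 6% = 11.998%.

11.998%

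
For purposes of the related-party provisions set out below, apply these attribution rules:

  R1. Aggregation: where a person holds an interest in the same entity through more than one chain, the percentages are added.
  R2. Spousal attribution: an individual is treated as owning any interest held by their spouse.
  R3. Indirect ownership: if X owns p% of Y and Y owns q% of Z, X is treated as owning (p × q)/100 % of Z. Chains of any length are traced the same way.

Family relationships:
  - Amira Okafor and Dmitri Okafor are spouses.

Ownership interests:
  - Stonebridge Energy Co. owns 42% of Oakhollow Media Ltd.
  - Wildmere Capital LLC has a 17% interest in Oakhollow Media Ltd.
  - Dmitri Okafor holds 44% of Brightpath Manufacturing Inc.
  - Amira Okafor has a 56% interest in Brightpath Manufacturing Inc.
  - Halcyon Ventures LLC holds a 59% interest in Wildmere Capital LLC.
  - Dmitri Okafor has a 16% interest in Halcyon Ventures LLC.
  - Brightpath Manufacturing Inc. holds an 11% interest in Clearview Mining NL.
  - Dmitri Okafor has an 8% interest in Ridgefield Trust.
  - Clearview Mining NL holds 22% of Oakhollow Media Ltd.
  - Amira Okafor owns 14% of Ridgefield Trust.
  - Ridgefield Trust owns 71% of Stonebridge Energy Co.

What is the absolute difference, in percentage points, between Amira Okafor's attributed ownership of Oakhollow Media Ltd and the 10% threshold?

By spousal attribution (R2), Amira Okafor is treated as also owning Dmitri Okafor's interest in Ridgefield Trust, giving 14% + 8% = 22%.
By spousal attribution (R2), Amira Okafor is treated as also owning Dmitri Okafor's interest in Brightpath Manufacturing Inc, giving 56% + 44% = 100%.
By spousal attribution (R2), Amira Okafor is treated as owning Dmitri Okafor's 16% interest in Halcyon Ventures LLC.
Chain via Ridgefield Trust → Stonebridge Energy Co. (R3): 22% × 71% × 42% = 6.5604% of Oakhollow Media Ltd.
Chain via Brightpath Manufacturing Inc. → Clearview Mining NL (R3): 100% × 11% × 22% = 2.42% of Oakhollow Media Ltd.
Chain via Halcyon Ventures LLC → Wildmere Capital LLC (R3): 16% × 59% × 17% = 1.6048% of Oakhollow Media Ltd.
Aggregating (R1): 6.5604% + 2.42% + 1.6048% = 10.5852%.
10.5852% exceeds the 10% threshold by 0.5852 percentage points.

0.5852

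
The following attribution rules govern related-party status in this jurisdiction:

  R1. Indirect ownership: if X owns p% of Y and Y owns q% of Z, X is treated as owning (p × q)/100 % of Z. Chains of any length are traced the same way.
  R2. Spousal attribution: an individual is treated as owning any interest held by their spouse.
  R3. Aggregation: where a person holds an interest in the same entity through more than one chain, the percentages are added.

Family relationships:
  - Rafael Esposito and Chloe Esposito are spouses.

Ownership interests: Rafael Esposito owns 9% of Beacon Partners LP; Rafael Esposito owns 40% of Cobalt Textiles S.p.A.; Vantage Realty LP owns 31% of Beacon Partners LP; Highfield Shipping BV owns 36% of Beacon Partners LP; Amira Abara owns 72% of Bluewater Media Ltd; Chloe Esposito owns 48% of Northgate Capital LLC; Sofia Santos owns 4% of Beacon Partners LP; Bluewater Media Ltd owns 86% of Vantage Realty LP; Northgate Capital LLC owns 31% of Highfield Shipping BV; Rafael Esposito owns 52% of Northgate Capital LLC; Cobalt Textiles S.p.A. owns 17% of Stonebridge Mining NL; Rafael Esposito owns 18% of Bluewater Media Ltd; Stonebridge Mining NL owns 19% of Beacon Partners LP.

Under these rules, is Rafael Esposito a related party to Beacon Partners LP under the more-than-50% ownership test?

By spousal attribution (R2), Rafael Esposito is treated as also owning Chloe Esposito's interest in Northgate Capital LLC, giving 52% + 48% = 100%.
Chain via Bluewater Media Ltd → Vantage Realty LP (R1): 18% × 86% × 31% = 4.7988% of Beacon Partners LP.
Chain via Northgate Capital LLC → Highfield Shipping BV (R1): 100% × 31% × 36% = 11.16% of Beacon Partners LP.
Chain via Cobalt Textiles S.p.A. → Stonebridge Mining NL (R1): 40% × 17% × 19% = 1.292% of Beacon Partners LP.
Direct interest in Beacon Partners LP: 9%.
Aggregating (R3): 4.7988% + 11.16% + 1.292% + 9% = 26.2508%.
26.2508% does not exceed the 50% threshold, so Rafael is not a related party to Beacon Partners LP.

No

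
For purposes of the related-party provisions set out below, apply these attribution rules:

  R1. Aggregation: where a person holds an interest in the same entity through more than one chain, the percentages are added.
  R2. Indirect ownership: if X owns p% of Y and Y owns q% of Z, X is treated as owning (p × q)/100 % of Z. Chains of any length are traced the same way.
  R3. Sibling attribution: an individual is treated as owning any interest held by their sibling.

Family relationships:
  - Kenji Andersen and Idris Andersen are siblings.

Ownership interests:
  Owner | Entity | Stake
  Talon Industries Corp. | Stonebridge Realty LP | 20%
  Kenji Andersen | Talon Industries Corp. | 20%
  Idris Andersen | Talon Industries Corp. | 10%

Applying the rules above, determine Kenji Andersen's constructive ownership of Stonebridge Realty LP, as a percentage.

6%

By sibling attribution (R3), Kenji Andersen is treated as also owning Idris Andersen's interest in Talon Industries Corp, giving 20% + 10% = 30%.
Chain via Talon Industries Corp. (R2): 30% × 20% = 6% of Stonebridge Realty LP.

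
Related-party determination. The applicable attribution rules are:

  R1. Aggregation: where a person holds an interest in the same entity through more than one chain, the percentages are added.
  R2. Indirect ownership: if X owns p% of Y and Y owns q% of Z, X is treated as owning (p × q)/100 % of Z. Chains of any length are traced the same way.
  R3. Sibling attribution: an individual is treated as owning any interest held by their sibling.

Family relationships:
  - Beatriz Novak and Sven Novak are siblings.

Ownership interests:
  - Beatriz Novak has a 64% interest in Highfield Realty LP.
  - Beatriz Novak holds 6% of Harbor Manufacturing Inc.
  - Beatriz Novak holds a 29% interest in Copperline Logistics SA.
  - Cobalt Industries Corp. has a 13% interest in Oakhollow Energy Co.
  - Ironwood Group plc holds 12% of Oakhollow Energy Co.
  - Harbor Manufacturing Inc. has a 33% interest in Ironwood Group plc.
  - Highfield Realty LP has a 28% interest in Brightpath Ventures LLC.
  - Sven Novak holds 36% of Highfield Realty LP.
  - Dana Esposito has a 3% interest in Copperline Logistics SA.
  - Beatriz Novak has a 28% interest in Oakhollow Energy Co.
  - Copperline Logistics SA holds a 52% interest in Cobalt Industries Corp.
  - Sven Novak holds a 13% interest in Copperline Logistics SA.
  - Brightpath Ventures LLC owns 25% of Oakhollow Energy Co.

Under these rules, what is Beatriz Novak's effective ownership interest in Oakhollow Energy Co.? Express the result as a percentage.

38.0768%

By sibling attribution (R3), Beatriz Novak is treated as also owning Sven Novak's interest in Highfield Realty LP, giving 64% + 36% = 100%.
By sibling attribution (R3), Beatriz Novak is treated as also owning Sven Novak's interest in Copperline Logistics SA, giving 29% + 13% = 42%.
Chain via Highfield Realty LP → Brightpath Ventures LLC (R2): 100% × 28% × 25% = 7% of Oakhollow Energy Co.
Chain via Copperline Logistics SA → Cobalt Industries Corp. (R2): 42% × 52% × 13% = 2.8392% of Oakhollow Energy Co.
Chain via Harbor Manufacturing Inc. → Ironwood Group plc (R2): 6% × 33% × 12% = 0.2376% of Oakhollow Energy Co.
Direct interest in Oakhollow Energy Co: 28%.
Aggregating (R1): 7% + 2.8392% + 0.2376% + 28% = 38.0768%.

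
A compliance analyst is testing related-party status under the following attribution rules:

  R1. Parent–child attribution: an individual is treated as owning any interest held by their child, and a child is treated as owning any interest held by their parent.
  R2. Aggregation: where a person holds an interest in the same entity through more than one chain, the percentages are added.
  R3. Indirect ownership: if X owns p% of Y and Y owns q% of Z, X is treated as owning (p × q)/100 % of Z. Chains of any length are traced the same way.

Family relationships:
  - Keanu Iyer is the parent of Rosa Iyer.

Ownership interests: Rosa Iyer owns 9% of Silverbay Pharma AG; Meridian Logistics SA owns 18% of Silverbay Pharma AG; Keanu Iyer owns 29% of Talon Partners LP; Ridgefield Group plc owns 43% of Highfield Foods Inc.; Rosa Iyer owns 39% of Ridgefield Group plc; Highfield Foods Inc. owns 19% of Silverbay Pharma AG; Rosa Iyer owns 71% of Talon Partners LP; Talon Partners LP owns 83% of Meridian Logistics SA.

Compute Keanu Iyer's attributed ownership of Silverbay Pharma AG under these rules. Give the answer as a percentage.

By parent–child attribution (R1), Keanu Iyer is treated as also owning Rosa Iyer's interest in Talon Partners LP, giving 29% + 71% = 100%.
By parent–child attribution (R1), Keanu Iyer is treated as owning Rosa Iyer's 39% interest in Ridgefield Group plc.
By parent–child attribution (R1), Keanu Iyer is treated as owning Rosa Iyer's 9% interest in Silverbay Pharma AG.
Chain via Talon Partners LP → Meridian Logistics SA (R3): 100% × 83% × 18% = 14.94% of Silverbay Pharma AG.
Chain via Ridgefield Group plc → Highfield Foods Inc. (R3): 39% × 43% × 19% = 3.1863% of Silverbay Pharma AG.
Direct interest in Silverbay Pharma AG: 9%.
Aggregating (R2): 14.94% + 3.1863% + 9% = 27.1263%.

27.1263%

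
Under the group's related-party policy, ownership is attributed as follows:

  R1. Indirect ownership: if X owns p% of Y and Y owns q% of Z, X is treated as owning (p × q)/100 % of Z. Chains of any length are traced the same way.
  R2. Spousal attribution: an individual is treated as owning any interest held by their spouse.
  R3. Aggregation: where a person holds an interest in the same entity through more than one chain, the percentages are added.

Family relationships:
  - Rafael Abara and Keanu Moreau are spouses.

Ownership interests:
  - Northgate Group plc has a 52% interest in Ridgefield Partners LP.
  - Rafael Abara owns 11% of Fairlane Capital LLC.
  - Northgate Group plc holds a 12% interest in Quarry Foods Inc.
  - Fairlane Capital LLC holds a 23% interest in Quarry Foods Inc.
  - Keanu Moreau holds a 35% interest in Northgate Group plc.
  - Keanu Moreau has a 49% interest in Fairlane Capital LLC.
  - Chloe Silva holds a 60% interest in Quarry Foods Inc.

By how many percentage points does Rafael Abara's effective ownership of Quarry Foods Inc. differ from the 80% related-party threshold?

62

By spousal attribution (R2), Rafael Abara is treated as also owning Keanu Moreau's interest in Fairlane Capital LLC, giving 11% + 49% = 60%.
By spousal attribution (R2), Rafael Abara is treated as owning Keanu Moreau's 35% interest in Northgate Group plc.
Chain via Fairlane Capital LLC (R1): 60% × 23% = 13.8% of Quarry Foods Inc.
Chain via Northgate Group plc (R1): 35% × 12% = 4.2% of Quarry Foods Inc.
Aggregating (R3): 13.8% + 4.2% = 18%.
18% falls short of the 80% threshold by 62 percentage points.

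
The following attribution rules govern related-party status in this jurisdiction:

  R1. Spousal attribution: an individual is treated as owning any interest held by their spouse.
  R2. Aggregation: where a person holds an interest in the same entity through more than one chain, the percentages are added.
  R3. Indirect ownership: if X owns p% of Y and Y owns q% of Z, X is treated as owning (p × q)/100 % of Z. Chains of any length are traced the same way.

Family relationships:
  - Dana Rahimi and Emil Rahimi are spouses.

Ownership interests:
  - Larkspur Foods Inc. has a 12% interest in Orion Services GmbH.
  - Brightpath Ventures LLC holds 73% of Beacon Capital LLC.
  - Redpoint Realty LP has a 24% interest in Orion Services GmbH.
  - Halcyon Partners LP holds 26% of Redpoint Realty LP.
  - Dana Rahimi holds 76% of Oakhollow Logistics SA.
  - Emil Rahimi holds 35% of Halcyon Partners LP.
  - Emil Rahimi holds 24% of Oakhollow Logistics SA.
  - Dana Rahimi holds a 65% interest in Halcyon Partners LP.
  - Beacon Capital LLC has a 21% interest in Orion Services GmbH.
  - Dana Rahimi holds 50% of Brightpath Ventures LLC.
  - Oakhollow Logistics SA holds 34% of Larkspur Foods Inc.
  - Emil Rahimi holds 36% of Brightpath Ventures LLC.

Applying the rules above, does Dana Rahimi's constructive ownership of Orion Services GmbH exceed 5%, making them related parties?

By spousal attribution (R1), Dana Rahimi is treated as also owning Emil Rahimi's interest in Oakhollow Logistics SA, giving 76% + 24% = 100%.
By spousal attribution (R1), Dana Rahimi is treated as also owning Emil Rahimi's interest in Brightpath Ventures LLC, giving 50% + 36% = 86%.
By spousal attribution (R1), Dana Rahimi is treated as also owning Emil Rahimi's interest in Halcyon Partners LP, giving 65% + 35% = 100%.
Chain via Oakhollow Logistics SA → Larkspur Foods Inc. (R3): 100% × 34% × 12% = 4.08% of Orion Services GmbH.
Chain via Brightpath Ventures LLC → Beacon Capital LLC (R3): 86% × 73% × 21% = 13.1838% of Orion Services GmbH.
Chain via Halcyon Partners LP → Redpoint Realty LP (R3): 100% × 26% × 24% = 6.24% of Orion Services GmbH.
Aggregating (R2): 4.08% + 13.1838% + 6.24% = 23.5038%.
23.5038% exceeds the 5% threshold, so Dana is a related party to Orion Services GmbH.

Yes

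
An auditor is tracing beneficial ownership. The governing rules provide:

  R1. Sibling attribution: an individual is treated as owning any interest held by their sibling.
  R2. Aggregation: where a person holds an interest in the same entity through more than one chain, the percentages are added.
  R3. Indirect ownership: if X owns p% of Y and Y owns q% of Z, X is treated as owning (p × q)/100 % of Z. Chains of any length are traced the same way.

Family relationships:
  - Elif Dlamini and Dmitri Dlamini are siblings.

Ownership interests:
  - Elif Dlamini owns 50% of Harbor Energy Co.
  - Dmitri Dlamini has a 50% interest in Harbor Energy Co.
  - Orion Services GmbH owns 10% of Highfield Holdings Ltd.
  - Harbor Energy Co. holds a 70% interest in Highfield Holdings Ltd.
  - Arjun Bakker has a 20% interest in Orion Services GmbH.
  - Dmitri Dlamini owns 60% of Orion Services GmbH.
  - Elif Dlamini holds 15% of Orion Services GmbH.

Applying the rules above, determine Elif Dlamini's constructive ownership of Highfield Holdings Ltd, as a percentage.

77.5%

By sibling attribution (R1), Elif Dlamini is treated as also owning Dmitri Dlamini's interest in Orion Services GmbH, giving 15% + 60% = 75%.
By sibling attribution (R1), Elif Dlamini is treated as also owning Dmitri Dlamini's interest in Harbor Energy Co, giving 50% + 50% = 100%.
Chain via Orion Services GmbH (R3): 75% × 10% = 7.5% of Highfield Holdings Ltd.
Chain via Harbor Energy Co. (R3): 100% × 70% = 70% of Highfield Holdings Ltd.
Aggregating (R2): 7.5% + 70% = 77.5%.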